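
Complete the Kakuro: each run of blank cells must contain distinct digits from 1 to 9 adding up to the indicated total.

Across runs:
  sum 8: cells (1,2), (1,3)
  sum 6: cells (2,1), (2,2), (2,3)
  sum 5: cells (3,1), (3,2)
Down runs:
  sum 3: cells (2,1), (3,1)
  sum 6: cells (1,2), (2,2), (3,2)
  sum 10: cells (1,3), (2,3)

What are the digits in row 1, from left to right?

6 in 3 cells must be {1,2,3}; 3 in 2 cells must be {1,2}.
Nothing is forced directly, so branch on (2,1), whose candidates are 1 or 2. If (2,1) = 2: that forces (3,1) = 1, after which (3,2) would have to be in {4} for the 5 across but in {1,2,3} for the 6 down — contradiction. So (2,1) = 1.
(3,1) = 3 − 1 = 2 completes the 3 down.
(3,2) = 5 − 2 = 3 completes the 5 across.
(2,2) = 2: the only remaining digit allowed by both the 6 across and the 6 down.
(2,3) = 6 − 3 = 3 completes the 6 across.
(1,2) = 6 − 5 = 1 completes the 6 down.
(1,3) = 8 − 1 = 7 completes the 8 across.

1, 7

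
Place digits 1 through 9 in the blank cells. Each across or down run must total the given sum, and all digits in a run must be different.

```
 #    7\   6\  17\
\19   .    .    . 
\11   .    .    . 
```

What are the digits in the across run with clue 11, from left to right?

1 2 8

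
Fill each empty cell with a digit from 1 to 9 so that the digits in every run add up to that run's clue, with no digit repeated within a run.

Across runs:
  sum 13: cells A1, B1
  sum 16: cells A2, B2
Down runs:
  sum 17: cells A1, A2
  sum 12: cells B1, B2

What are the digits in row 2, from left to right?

16 in 2 cells must be {7,9}; 17 in 2 cells must be {8,9}.
The 16 across and the 17 down share only 9, so A2 = 9.
B2 = 16 − 9 = 7 completes the 16 across.
A1 = 17 − 9 = 8 completes the 17 down.
B1 = 13 − 8 = 5 completes the 13 across.

9 7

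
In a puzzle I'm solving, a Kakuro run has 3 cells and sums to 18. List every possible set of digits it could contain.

{1,8,9}; {2,7,9}; {3,6,9}; {3,7,8}; {4,5,9}; {4,6,8}; {5,6,7}

3 distinct digits from 1–9 sum between 6 and 24.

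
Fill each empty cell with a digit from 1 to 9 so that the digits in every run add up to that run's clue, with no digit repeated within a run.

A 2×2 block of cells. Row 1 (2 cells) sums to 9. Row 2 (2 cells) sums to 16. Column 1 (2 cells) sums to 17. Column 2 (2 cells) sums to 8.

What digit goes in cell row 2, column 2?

7

16 in 2 cells must be {7,9}; 17 in 2 cells must be {8,9}.
The 9 across and the 17 down share only 8, so (1,1) = 8.
(1,2) = 9 − 8 = 1 completes the 9 across.
(2,1) = 17 − 8 = 9 completes the 17 down.
(2,2) = 16 − 9 = 7 completes the 16 across.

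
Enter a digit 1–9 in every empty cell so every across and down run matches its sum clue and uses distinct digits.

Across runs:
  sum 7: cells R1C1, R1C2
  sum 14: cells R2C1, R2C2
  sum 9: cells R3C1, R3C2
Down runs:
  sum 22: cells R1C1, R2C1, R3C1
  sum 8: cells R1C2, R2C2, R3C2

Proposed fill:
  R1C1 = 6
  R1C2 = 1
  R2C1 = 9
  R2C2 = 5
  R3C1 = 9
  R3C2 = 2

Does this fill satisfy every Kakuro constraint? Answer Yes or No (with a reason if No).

No — the across run R3C1–R3C2 sums to 11, not 9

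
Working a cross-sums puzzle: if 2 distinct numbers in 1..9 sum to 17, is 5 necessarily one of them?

No

The only way to make 17 from 2 distinct digits is {8,9}, which does not contain 5.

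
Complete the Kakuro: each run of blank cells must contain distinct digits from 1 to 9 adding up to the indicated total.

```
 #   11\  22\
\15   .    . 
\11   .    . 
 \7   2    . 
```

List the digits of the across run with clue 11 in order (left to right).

3 8

R3C2 = 7 − 2 = 5 completes the 7 across.
Nothing is forced directly, so branch on R1C1, whose candidates are 6 or 8. If R1C1 = 8: then R1C2 would have to be in {7} for the 15 across but in {8,9} for the 22 down — contradiction. So R1C1 = 6.
R1C2 = 15 − 6 = 9 completes the 15 across.
R2C1 = 11 − 8 = 3 completes the 11 down.
R2C2 = 11 − 3 = 8 completes the 11 across.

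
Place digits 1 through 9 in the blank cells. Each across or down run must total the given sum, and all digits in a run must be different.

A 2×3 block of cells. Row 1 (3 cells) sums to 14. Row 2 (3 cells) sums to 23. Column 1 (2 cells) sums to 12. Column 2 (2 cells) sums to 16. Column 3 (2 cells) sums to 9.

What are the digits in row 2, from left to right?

8 9 6

23 in 3 cells must be {6,8,9}; 16 in 2 cells must be {7,9}.
The 23 across and the 16 down share only 9, so (2,2) = 9.
(1,2) = 16 − 9 = 7 completes the 16 down.
Given what's placed, (2,1) must be 8 to fit the 23 across and 12 down.
(2,3) = 23 − 17 = 6 completes the 23 across.
(1,1) = 12 − 8 = 4 completes the 12 down.
(1,3) = 14 − 11 = 3 completes the 14 across.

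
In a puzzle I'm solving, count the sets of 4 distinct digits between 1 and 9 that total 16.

4 distinct digits from 1–9 sum between 10 and 30.

8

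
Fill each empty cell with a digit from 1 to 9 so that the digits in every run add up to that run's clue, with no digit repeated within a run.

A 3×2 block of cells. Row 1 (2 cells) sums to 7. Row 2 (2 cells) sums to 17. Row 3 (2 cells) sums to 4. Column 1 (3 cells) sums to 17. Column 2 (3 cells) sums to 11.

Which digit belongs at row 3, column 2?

1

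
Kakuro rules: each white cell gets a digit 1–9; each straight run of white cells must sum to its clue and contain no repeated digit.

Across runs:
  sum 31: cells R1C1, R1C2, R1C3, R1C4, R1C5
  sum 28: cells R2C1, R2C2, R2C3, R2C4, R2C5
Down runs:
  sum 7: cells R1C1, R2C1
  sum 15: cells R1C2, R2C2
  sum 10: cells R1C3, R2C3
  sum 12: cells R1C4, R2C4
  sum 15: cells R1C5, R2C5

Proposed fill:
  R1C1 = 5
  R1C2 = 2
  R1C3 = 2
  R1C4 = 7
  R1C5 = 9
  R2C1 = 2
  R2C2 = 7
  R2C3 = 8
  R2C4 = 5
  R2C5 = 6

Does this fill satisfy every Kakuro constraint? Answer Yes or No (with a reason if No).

No — the across run R1C1–R1C5 sums to 25, not 31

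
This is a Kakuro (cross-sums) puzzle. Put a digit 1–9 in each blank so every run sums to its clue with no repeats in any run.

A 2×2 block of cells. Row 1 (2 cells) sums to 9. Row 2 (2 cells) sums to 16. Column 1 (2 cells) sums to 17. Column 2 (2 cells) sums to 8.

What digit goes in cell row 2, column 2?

7

16 in 2 cells must be {7,9}; 17 in 2 cells must be {8,9}.
The 9 across and the 17 down share only 8, so (1,1) = 8.
(1,2) = 9 − 8 = 1 completes the 9 across.
(2,1) = 17 − 8 = 9 completes the 17 down.
(2,2) = 16 − 9 = 7 completes the 16 across.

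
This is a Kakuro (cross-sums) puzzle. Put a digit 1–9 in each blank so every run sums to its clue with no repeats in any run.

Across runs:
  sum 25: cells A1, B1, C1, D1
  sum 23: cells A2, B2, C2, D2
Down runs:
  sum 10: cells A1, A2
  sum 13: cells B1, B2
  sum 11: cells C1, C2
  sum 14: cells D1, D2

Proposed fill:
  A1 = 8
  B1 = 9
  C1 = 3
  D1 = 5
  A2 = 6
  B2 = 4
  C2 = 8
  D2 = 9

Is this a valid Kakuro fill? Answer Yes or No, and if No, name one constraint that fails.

No — the down run A1–A2 sums to 14, not 10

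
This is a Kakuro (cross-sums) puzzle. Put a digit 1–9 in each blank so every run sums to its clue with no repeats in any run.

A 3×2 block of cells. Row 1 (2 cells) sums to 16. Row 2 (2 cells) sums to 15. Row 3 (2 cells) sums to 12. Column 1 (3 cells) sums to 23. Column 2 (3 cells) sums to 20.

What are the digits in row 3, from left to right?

8, 4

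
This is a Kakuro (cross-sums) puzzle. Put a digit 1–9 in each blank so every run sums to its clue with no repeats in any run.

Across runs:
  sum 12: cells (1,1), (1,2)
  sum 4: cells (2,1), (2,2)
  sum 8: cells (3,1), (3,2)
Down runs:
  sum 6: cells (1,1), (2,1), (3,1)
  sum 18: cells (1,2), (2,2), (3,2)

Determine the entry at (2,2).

4 in 2 cells must be {1,3}; 6 in 3 cells must be {1,2,3}.
The 12 across and the 6 down share only 3, so (1,1) = 3.
(1,2) = 12 − 3 = 9 completes the 12 across.
Given what's placed, (2,1) must be 1 to fit the 4 across and 6 down.
(2,2) = 4 − 1 = 3 completes the 4 across.
(3,1) = 6 − 4 = 2 completes the 6 down.
(3,2) = 8 − 2 = 6 completes the 8 across.

3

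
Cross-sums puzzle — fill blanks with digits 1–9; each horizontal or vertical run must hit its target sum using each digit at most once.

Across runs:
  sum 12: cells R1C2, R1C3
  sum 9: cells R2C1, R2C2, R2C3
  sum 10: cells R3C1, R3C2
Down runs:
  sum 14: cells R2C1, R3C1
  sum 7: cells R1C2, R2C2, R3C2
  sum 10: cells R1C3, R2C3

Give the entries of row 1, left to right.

7 in 3 cells must be {1,2,4}.
The 12 across and the 7 down share only 4, so R1C2 = 4.
R1C3 = 12 − 4 = 8 completes the 12 across.
R2C3 = 10 − 8 = 2 completes the 10 down.
R2C1 = 6: the only remaining digit allowed by both the 9 across and the 14 down.
R2C2 = 9 − 8 = 1 completes the 9 across.
R3C1 = 14 − 6 = 8 completes the 14 down.
R3C2 = 10 − 8 = 2 completes the 10 across.

4 8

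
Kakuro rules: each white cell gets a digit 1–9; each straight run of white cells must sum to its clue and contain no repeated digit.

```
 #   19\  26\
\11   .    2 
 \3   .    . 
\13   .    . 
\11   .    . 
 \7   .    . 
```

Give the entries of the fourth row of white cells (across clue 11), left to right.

3 in 2 cells must be {1,2}.
R1C1 = 11 − 2 = 9 completes the 11 across.
R2C2 = 1: the only remaining digit allowed by both the 3 across and the 26 down.
Given what's placed, R3C1 must be 4 to fit the 13 across and 19 down.
R3C2 = 13 − 4 = 9 completes the 13 across.
R5C2 = 6: the only remaining digit allowed by both the 7 across and the 26 down.
R2C1 = 3 − 1 = 2 completes the 3 across.
Given what's placed, R4C1 must be 3 to fit the 11 across and 19 down.
R4C2 = 11 − 3 = 8 completes the 11 across.

3 8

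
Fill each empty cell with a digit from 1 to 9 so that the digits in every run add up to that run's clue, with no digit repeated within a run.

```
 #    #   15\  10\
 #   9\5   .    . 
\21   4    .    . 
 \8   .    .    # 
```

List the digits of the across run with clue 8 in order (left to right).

R3C1 = 9 − 4 = 5 completes the 9 down.
R3C2 = 8 − 5 = 3 completes the 8 across.
Given what's placed, R1C2 must be 4 to fit the 5 across and 15 down.
R1C3 = 5 − 4 = 1 completes the 5 across.
R2C2 = 15 − 7 = 8 completes the 15 down.
R2C3 = 21 − 12 = 9 completes the 21 across.

5 3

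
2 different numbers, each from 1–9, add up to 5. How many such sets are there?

2

2 distinct digits from 1–9 sum between 3 and 17.
Enumerating: {1,4}, {2,3}.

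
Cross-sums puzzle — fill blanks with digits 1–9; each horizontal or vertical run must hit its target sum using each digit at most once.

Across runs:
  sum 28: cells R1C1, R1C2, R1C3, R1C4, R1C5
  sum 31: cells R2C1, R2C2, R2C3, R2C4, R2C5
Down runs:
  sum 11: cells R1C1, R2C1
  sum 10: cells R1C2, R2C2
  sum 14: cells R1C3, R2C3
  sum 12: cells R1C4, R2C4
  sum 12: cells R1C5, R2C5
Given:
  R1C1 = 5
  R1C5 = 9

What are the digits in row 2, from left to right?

6 9 8 5 3

R2C1 = 11 − 5 = 6 completes the 11 down.
R2C5 = 12 − 9 = 3 completes the 12 down.
No cell is forced outright now. R1C3 can only be 6 or 8 (the digits allowed by both its 28 across and its 14 down). If R1C3 = 8: that forces R1C4 = 4, after which R2C3 would have to be in {5,8,9} for the 31 across but in {6} for the 14 down — contradiction. So R1C3 = 6.
R1C4 = 7: the only remaining digit allowed by both the 28 across and the 12 down.
R2C3 = 14 − 6 = 8 completes the 14 down.
R2C4 = 12 − 7 = 5 completes the 12 down.
R1C2 = 28 − 27 = 1 completes the 28 across.
R2C2 = 31 − 22 = 9 completes the 31 across.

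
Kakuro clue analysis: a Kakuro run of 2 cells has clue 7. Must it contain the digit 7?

No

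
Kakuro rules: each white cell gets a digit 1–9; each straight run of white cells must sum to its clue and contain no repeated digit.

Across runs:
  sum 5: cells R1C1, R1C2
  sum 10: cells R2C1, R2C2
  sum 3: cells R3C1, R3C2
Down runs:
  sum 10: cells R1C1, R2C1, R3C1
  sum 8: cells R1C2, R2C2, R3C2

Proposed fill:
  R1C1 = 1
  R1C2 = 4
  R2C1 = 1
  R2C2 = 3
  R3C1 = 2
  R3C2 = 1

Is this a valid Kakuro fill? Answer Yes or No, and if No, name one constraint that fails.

No — the across run R2C1–R2C2 sums to 4, not 10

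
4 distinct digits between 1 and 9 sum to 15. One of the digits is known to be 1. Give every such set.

4 distinct digits from 1–9 sum between 10 and 30.
Keeping only sets containing 1.

{1,2,3,9}; {1,2,4,8}; {1,2,5,7}; {1,3,4,7}; {1,3,5,6}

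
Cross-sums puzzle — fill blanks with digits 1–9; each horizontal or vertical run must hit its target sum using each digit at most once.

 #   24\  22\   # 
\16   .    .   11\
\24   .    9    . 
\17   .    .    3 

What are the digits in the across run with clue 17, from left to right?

16 in 2 cells must be {7,9}; 24 in 3 cells must be {7,8,9}.
R1C2 = 7: the only remaining digit allowed by both the 16 across and the 22 down.
R2C3 = 11 − 3 = 8 completes the 11 down.
R3C2 = 22 − 16 = 6 completes the 22 down.
R1C1 = 16 − 7 = 9 completes the 16 across.
R2C1 = 24 − 17 = 7 completes the 24 across.
R3C1 = 17 − 9 = 8 completes the 17 across.

8, 6, 3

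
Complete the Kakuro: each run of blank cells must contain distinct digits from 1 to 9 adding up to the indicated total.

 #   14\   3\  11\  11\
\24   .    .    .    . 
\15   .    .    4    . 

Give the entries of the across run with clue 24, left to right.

6 2 7 9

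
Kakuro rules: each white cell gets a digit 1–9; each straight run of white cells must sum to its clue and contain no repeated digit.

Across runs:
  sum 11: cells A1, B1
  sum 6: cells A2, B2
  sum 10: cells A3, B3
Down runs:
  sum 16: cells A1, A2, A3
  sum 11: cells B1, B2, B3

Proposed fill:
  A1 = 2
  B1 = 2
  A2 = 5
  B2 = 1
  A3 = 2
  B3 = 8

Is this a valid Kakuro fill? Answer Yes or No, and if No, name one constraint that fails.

No — the across run A1–B1 sums to 4, not 11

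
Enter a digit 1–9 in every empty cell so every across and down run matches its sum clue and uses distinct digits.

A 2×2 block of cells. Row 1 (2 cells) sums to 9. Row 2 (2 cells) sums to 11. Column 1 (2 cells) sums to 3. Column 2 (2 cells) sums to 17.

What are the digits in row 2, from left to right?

3 in 2 cells must be {1,2}; 17 in 2 cells must be {8,9}.
The 9 across and the 17 down share only 8, so (1,2) = 8.
The 11 across and the 3 down share only 2, so (2,1) = 2.
(2,2) = 11 − 2 = 9 completes the 11 across.
(1,1) = 9 − 8 = 1 completes the 9 across.

2, 9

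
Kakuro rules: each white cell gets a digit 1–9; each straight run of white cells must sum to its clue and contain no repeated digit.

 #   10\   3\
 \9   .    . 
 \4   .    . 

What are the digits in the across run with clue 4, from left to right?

3 1

4 in 2 cells must be {1,3}; 3 in 2 cells must be {1,2}.
The 4 across and the 3 down share only 1, so R2C2 = 1.
R1C2 = 3 − 1 = 2 completes the 3 down.
R2C1 = 4 − 1 = 3 completes the 4 across.
R1C1 = 9 − 2 = 7 completes the 9 across.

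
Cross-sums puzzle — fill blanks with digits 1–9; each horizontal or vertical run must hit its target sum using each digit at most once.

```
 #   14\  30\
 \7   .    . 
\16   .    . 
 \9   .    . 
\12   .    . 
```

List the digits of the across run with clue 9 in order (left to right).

2 7

16 in 2 cells must be {7,9}; 30 in 4 cells must be {6,7,8,9}.
Only 6 fits R1C2 under both its across sum 7 and down sum 30.
The 16 across and the 14 down share only 7, so R2C1 = 7.
R2C2 = 16 − 7 = 9 completes the 16 across.
R4C1 = 4: the only remaining digit allowed by both the 12 across and the 14 down.
R4C2 = 12 − 4 = 8 completes the 12 across.
R1C1 = 7 − 6 = 1 completes the 7 across.
R3C1 = 14 − 12 = 2 completes the 14 down.
R3C2 = 9 − 2 = 7 completes the 9 across.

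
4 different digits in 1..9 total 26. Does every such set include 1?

No

Counterexample: {2,7,8,9} sums to 26 without using 1.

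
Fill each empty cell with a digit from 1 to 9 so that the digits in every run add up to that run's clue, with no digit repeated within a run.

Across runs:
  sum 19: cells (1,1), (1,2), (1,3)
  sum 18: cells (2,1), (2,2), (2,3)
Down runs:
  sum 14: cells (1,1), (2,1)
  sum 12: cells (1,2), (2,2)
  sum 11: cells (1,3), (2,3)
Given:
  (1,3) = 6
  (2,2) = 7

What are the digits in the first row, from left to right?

8 5 6

(1,2) = 12 − 7 = 5 completes the 12 down.
(2,3) = 11 − 6 = 5 completes the 11 down.
(1,1) = 19 − 11 = 8 completes the 19 across.
(2,1) = 18 − 12 = 6 completes the 18 across.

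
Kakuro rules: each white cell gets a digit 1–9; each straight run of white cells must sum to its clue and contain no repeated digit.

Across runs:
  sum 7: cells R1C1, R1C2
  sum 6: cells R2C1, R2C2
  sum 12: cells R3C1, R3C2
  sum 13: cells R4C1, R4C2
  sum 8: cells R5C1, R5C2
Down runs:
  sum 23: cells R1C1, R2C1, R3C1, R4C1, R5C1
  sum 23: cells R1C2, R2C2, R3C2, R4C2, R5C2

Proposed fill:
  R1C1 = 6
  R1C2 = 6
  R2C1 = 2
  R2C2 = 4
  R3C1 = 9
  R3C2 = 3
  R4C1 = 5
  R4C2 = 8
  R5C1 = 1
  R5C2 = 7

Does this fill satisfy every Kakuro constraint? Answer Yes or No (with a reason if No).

No — the down run R1C2–R5C2 sums to 28, not 23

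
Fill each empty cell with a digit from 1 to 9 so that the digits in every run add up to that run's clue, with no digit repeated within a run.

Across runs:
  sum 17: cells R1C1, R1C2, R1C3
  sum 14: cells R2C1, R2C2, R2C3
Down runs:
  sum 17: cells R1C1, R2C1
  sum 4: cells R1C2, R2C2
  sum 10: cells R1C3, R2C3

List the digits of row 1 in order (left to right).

17 in 2 cells must be {8,9}; 4 in 2 cells must be {1,3}.
Nothing is forced directly, so branch on R1C1, whose candidates are 8 or 9. If R1C1 = 9: that forces R2C1 = 8, R2C2 = 1, after which R2C3 would have to be in {5} for the 14 across but in {1,2,3,4,6,7,8,9} for the 10 down — contradiction. So R1C1 = 8.
Given what's placed, R1C2 must be 3 to fit the 17 across and 4 down.
R1C3 = 17 − 11 = 6 completes the 17 across.
R2C1 = 17 − 8 = 9 completes the 17 down.
R2C2 = 4 − 3 = 1 completes the 4 down.
R2C3 = 14 − 10 = 4 completes the 14 across.

8 3 6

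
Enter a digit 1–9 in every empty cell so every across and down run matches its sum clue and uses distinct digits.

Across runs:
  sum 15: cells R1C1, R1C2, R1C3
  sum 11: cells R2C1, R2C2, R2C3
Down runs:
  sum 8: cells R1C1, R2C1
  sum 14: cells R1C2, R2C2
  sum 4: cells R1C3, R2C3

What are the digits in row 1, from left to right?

6, 8, 1

4 in 2 cells must be {1,3}.
Nothing is forced directly, so branch on R2C2, whose candidates are 5 or 6 or 8. If R2C2 = 5: that forces R1C2 = 9, R1C3 = 1, R2C1 = 2, after which R2C3 would have to be in {4} for the 11 across but in {3} for the 4 down — contradiction. If R2C2 = 8: that forces R1C2 = 6, R1C3 = 1, after which R2C3 would have to be in {1,2} for the 11 across but in {3} for the 4 down — contradiction. So R2C2 = 6.
R1C2 = 14 − 6 = 8 completes the 14 down.
Nothing is forced directly, so branch on R1C3, whose candidates are 1 or 3. If R1C3 = 3: then R1C1 would have to be in {4} for the 15 across but in {1,2,3,5,6,7} for the 8 down — contradiction. So R1C3 = 1.
R1C1 = 15 − 9 = 6 completes the 15 across.
R2C1 = 8 − 6 = 2 completes the 8 down.
R2C3 = 11 − 8 = 3 completes the 11 across.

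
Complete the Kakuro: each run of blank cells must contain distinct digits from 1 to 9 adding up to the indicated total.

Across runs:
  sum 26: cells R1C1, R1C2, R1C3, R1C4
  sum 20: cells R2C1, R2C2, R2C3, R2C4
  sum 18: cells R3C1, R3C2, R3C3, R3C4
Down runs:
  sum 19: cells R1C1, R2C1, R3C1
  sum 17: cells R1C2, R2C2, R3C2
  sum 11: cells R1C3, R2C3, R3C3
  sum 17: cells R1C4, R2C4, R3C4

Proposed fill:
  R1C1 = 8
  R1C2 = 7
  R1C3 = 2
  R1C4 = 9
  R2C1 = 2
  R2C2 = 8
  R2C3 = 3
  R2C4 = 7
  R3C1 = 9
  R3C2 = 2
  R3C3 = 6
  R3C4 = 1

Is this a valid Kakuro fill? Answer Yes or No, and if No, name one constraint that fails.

Across: 8+7+2+9=26; 2+8+3+7=20; 9+2+6+1=18. Down: 8+2+9=19; 7+8+2=17; 2+3+6=11; 9+7+1=17. No digit repeats within any run.

Yes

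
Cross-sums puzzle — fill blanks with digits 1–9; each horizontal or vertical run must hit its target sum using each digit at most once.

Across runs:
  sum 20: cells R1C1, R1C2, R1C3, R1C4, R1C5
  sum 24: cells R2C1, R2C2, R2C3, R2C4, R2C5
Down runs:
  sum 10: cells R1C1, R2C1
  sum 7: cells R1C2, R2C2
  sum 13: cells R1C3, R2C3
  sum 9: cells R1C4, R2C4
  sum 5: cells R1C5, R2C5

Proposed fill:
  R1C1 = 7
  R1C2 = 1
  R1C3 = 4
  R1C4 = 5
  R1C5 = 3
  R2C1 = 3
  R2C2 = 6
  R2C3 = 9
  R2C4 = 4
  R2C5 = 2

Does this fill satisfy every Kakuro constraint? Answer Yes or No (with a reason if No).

Yes

Across: 7+1+4+5+3=20; 3+6+9+4+2=24. Down: 7+3=10; 1+6=7; 4+9=13; 5+4=9; 3+2=5. No digit repeats within any run.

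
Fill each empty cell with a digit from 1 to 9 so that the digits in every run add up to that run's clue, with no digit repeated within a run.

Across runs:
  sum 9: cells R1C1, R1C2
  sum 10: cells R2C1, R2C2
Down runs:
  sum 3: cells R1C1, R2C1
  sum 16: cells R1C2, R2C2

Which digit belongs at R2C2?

3 in 2 cells must be {1,2}; 16 in 2 cells must be {7,9}.
The 9 across and the 16 down share only 7, so R1C2 = 7.
R2C2 = 16 − 7 = 9 completes the 16 down.
R1C1 = 9 − 7 = 2 completes the 9 across.
R2C1 = 10 − 9 = 1 completes the 10 across.

9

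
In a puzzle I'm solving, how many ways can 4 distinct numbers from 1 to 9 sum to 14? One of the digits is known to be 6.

4 distinct digits from 1–9 sum between 10 and 30.
Keeping only sets containing 6.
Enumerating: {1,2,5,6}, {1,3,4,6}.

2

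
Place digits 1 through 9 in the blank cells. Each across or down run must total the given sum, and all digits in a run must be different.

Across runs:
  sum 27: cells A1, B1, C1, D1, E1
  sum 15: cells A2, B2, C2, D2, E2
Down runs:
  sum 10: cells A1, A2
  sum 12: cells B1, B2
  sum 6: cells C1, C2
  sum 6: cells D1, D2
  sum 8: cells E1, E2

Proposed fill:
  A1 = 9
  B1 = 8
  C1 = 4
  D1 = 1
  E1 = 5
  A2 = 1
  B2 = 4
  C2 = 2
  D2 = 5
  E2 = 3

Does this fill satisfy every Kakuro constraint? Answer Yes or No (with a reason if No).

Across: 9+8+4+1+5=27; 1+4+2+5+3=15. Down: 9+1=10; 8+4=12; 4+2=6; 1+5=6; 5+3=8. No digit repeats within any run.

Yes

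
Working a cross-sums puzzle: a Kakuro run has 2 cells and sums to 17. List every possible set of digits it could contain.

{8,9}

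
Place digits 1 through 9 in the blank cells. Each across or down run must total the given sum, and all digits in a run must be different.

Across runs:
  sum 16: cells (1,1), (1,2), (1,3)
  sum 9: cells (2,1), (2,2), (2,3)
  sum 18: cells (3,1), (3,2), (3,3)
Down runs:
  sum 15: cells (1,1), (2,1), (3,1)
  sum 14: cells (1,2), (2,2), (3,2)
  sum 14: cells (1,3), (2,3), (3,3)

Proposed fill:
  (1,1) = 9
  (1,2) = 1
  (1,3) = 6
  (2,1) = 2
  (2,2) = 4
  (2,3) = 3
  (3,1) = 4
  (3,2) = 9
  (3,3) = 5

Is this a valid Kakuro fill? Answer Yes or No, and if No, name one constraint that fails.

Across: 9+1+6=16; 2+4+3=9; 4+9+5=18. Down: 9+2+4=15; 1+4+9=14; 6+3+5=14. No digit repeats within any run.

Yes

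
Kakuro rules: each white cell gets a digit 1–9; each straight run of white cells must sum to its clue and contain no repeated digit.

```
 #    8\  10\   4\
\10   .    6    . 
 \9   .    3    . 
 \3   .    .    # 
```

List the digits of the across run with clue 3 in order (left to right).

3 in 2 cells must be {1,2}; 4 in 2 cells must be {1,3}.
Given what's placed, R2C3 must be 1 to fit the 9 across and 4 down.
R3C2 = 10 − 9 = 1 completes the 10 down.
R1C3 = 4 − 1 = 3 completes the 4 down.
R2C1 = 9 − 4 = 5 completes the 9 across.
R3C1 = 3 − 1 = 2 completes the 3 across.
R1C1 = 10 − 9 = 1 completes the 10 across.

2 1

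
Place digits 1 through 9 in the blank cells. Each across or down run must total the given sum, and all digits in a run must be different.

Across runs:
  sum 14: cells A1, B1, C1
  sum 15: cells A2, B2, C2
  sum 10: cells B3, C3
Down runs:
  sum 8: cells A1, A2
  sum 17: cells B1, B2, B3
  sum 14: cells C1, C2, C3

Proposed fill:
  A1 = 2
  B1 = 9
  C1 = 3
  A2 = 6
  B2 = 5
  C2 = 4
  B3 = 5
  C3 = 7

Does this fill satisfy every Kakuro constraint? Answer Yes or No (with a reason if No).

No — the down run B1–B3 sums to 19, not 17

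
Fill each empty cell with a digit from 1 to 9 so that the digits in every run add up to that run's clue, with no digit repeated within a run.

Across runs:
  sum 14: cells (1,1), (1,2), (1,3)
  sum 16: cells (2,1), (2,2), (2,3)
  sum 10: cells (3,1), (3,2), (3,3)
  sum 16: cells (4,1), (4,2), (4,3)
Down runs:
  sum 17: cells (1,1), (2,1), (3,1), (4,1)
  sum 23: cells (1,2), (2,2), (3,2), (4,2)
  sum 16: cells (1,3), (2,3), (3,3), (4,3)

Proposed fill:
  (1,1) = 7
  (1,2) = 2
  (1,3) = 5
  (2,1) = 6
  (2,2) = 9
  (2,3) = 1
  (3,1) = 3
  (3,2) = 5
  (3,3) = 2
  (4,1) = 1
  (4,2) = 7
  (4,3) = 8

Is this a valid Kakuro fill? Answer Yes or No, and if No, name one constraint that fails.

Across: 7+2+5=14; 6+9+1=16; 3+5+2=10; 1+7+8=16. Down: 7+6+3+1=17; 2+9+5+7=23; 5+1+2+8=16. No digit repeats within any run.

Yes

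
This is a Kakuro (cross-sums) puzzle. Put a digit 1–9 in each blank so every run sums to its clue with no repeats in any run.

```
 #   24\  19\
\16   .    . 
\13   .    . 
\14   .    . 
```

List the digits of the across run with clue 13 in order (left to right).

9 4

16 in 2 cells must be {7,9}; 24 in 3 cells must be {7,8,9}.
Nothing is forced directly, so branch on R1C1, whose candidates are 7 or 9. If R1C1 = 9: that forces R1C2 = 7, R3C1 = 8, after which R3C2 would have to be in {6} for the 14 across but in {3,4,8,9} for the 19 down — contradiction. So R1C1 = 7.
R1C2 = 16 − 7 = 9 completes the 16 across.
Nothing is forced directly, so branch on R2C1, whose candidates are 8 or 9. If R2C1 = 8: then R2C2 would have to be in {5} for the 13 across but in {2,3,4,6,7,8} for the 19 down — contradiction. So R2C1 = 9.
R2C2 = 13 − 9 = 4 completes the 13 across.
R3C1 = 24 − 16 = 8 completes the 24 down.
R3C2 = 14 − 8 = 6 completes the 14 across.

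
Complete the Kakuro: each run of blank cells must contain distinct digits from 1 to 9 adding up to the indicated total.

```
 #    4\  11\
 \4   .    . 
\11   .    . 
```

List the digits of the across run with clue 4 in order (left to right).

1 3

4 in 2 cells must be {1,3}.
The 4 across and the 11 down share only 3, so R1C2 = 3.
The 11 across and the 4 down share only 3, so R2C1 = 3.
R2C2 = 11 − 3 = 8 completes the 11 across.
R1C1 = 4 − 3 = 1 completes the 4 across.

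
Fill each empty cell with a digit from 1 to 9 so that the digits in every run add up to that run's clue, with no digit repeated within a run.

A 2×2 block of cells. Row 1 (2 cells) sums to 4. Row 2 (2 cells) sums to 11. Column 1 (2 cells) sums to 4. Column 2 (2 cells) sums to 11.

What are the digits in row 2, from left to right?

4 in 2 cells must be {1,3}.
The 4 across and the 11 down share only 3, so (1,2) = 3.
The 11 across and the 4 down share only 3, so (2,1) = 3.
(2,2) = 11 − 3 = 8 completes the 11 across.
(1,1) = 4 − 3 = 1 completes the 4 across.

3, 8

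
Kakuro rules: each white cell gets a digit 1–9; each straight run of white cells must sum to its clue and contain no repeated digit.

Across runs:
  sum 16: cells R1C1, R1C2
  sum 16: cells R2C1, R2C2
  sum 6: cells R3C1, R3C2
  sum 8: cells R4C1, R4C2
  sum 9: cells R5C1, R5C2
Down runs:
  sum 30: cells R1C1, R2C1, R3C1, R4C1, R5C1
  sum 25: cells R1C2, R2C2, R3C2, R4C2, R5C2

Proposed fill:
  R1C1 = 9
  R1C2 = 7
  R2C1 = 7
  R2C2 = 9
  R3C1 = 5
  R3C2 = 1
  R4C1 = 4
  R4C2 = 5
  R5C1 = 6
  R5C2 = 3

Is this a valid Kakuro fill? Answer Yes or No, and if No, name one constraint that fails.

No — the across run R4C1–R4C2 sums to 9, not 8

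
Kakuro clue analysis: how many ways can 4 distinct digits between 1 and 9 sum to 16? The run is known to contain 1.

4 distinct digits from 1–9 sum between 10 and 30.
Keeping only sets containing 1.
Enumerating: {1,2,4,9}, {1,2,5,8}, {1,2,6,7}, {1,3,4,8}, {1,3,5,7}, {1,4,5,6}.

6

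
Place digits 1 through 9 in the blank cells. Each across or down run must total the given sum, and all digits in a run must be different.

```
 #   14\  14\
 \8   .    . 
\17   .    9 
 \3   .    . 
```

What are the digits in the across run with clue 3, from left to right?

17 in 2 cells must be {8,9}; 3 in 2 cells must be {1,2}.
R2C1 = 17 − 9 = 8 completes the 17 across.
No cell is forced outright now. R3C1 can only be 1 or 2 (the digits allowed by both its 3 across and its 14 down). If R3C1 = 2: then R1C1 would have to be in {1,2,3,5,6,7} for the 8 across but in {4} for the 14 down — contradiction. So R3C1 = 1.
R1C1 = 14 − 9 = 5 completes the 14 down.
R1C2 = 8 − 5 = 3 completes the 8 across.
R3C2 = 3 − 1 = 2 completes the 3 across.

1 2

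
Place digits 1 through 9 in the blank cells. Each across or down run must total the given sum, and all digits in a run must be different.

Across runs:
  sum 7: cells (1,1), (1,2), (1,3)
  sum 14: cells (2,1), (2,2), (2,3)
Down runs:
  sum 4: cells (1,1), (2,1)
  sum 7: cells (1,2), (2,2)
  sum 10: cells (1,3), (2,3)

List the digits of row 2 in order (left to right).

3 5 6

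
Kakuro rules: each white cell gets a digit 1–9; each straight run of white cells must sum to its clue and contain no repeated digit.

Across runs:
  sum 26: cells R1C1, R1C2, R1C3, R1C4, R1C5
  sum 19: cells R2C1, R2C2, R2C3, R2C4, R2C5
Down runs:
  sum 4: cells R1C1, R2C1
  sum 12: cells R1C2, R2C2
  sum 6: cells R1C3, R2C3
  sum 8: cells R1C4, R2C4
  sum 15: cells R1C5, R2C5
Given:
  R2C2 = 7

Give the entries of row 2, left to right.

3 7 2 1 6

4 in 2 cells must be {1,3}.
R1C2 = 12 − 7 = 5 completes the 12 down.
Given what's placed, R2C5 must be 6 to fit the 19 across and 15 down.
R1C5 = 15 − 6 = 9 completes the 15 down.
Nothing is forced directly, so branch on R2C3, whose candidates are 1 or 2. If R2C3 = 1: then R1C3 would have to be in {1,2,3,4,6,7,8} for the 26 across but in {5} for the 6 down — contradiction. So R2C3 = 2.
R1C3 = 6 − 2 = 4 completes the 6 down.
Given what's placed, R1C1 must be 1 to fit the 26 across and 4 down.
R1C4 = 26 − 19 = 7 completes the 26 across.
R2C1 = 4 − 1 = 3 completes the 4 down.
R2C4 = 19 − 18 = 1 completes the 19 across.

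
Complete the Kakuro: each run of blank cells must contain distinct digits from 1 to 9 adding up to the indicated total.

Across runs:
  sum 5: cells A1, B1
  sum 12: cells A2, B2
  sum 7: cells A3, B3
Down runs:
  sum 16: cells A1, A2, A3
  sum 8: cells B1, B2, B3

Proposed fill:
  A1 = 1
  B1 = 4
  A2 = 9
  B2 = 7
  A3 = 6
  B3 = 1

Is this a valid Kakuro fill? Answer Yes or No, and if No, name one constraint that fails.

No — the down run B1–B3 sums to 12, not 8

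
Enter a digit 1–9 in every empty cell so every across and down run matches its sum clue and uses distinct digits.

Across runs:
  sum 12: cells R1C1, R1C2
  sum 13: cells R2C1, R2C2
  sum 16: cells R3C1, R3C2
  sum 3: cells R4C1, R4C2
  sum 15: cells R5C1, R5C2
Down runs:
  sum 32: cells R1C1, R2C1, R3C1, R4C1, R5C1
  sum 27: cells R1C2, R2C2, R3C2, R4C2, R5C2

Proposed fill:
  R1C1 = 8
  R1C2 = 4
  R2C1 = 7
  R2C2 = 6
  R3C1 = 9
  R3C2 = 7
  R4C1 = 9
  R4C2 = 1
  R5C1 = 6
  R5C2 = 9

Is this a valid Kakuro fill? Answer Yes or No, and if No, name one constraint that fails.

No — the across run R4C1–R4C2 sums to 10, not 3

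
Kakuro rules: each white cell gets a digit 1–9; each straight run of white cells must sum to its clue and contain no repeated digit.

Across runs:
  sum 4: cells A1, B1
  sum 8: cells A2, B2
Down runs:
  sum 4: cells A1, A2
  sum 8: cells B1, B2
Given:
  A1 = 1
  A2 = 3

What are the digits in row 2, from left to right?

3 5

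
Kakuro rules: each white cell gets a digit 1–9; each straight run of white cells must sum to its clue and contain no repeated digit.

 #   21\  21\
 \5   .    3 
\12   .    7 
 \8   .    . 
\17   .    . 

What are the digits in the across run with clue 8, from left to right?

17 in 2 cells must be {8,9}.
R1C1 = 5 − 3 = 2 completes the 5 across.
R2C1 = 12 − 7 = 5 completes the 12 across.
Given what's placed, R3C1 must be 6 to fit the 8 across and 21 down.
R3C2 = 8 − 6 = 2 completes the 8 across.
R4C1 = 21 − 13 = 8 completes the 21 down.
R4C2 = 17 − 8 = 9 completes the 17 across.

6 2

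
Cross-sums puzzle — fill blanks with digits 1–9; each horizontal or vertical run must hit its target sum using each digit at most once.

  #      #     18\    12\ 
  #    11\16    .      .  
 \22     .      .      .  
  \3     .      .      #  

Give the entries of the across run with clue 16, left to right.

9 7

16 in 2 cells must be {7,9}; 3 in 2 cells must be {1,2}.
The 3 across and the 11 down share only 2, so R3C1 = 2.
R3C2 = 3 − 2 = 1 completes the 3 across.
R1C2 = 9: the only remaining digit allowed by both the 16 across and the 18 down.
R1C3 = 16 − 9 = 7 completes the 16 across.
R2C1 = 11 − 2 = 9 completes the 11 down.
R2C2 = 18 − 10 = 8 completes the 18 down.
R2C3 = 22 − 17 = 5 completes the 22 across.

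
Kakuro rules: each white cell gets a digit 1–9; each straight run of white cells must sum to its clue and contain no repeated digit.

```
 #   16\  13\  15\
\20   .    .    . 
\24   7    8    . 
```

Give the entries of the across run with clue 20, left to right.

9 5 6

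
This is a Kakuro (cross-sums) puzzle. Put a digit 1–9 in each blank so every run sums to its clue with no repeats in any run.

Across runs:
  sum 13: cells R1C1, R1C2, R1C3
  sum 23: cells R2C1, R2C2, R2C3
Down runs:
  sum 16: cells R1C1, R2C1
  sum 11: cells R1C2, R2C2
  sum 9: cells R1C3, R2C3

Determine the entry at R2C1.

9

23 in 3 cells must be {6,8,9}; 16 in 2 cells must be {7,9}.
The 23 across and the 16 down share only 9, so R2C1 = 9.
R1C1 = 16 − 9 = 7 completes the 16 down.
Nothing is forced directly, so branch on R2C2, whose candidates are 6 or 8. If R2C2 = 8: then R1C2 would have to be in {1,2,4,5} for the 13 across but in {3} for the 11 down — contradiction. So R2C2 = 6.
R1C2 = 11 − 6 = 5 completes the 11 down.
R1C3 = 13 − 12 = 1 completes the 13 across.
R2C3 = 23 − 15 = 8 completes the 23 across.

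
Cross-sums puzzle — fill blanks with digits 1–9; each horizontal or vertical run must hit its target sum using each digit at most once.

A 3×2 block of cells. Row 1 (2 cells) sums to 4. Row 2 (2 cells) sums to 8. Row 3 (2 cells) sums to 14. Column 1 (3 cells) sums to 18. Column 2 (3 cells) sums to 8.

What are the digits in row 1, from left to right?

3 1

4 in 2 cells must be {1,3}.
The 14 across and the 8 down share only 5, so (3,2) = 5.
Given what's placed, (1,2) must be 1 to fit the 4 across and 8 down.
(2,2) = 8 − 6 = 2 completes the 8 down.
(3,1) = 14 − 5 = 9 completes the 14 across.
(1,1) = 4 − 1 = 3 completes the 4 across.
(2,1) = 8 − 2 = 6 completes the 8 across.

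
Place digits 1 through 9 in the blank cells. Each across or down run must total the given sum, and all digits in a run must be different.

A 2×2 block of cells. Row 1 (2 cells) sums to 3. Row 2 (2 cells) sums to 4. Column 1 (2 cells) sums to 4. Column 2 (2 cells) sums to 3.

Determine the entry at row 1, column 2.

2

3 in 2 cells must be {1,2}; 4 in 2 cells must be {1,3}.
The 3 across and the 4 down share only 1, so (1,1) = 1.
(1,2) = 3 − 1 = 2 completes the 3 across.
(2,1) = 4 − 1 = 3 completes the 4 down.
(2,2) = 4 − 3 = 1 completes the 4 across.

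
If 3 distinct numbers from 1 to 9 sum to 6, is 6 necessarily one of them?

The only way to make 6 from 3 distinct digits is {1,2,3}, which does not contain 6.

No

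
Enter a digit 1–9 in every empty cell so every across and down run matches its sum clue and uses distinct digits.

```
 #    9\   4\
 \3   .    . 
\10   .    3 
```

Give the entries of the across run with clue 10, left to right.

7 3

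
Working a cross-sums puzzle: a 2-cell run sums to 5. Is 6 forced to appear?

Counterexample: {1,4} sums to 5 without using 6.

No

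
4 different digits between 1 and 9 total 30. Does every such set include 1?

No

The only way to make 30 from 4 distinct digits is {6,7,8,9}, which does not contain 1.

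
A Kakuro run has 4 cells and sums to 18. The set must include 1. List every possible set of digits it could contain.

4 distinct digits from 1–9 sum between 10 and 30.
Keeping only sets containing 1.

{1,2,6,9}; {1,2,7,8}; {1,3,5,9}; {1,3,6,8}; {1,4,5,8}; {1,4,6,7}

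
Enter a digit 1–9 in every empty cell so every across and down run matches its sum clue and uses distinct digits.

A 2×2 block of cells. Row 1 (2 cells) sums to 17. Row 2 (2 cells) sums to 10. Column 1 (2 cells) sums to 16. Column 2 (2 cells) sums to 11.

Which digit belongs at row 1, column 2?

17 in 2 cells must be {8,9}; 16 in 2 cells must be {7,9}.
The 17 across and the 16 down share only 9, so (1,1) = 9.
(1,2) = 17 − 9 = 8 completes the 17 across.
(2,1) = 16 − 9 = 7 completes the 16 down.
(2,2) = 10 − 7 = 3 completes the 10 across.

8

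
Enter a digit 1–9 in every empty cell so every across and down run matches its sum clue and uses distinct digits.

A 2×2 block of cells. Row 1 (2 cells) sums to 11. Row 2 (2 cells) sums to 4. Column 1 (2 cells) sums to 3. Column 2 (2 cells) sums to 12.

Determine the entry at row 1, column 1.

2

4 in 2 cells must be {1,3}; 3 in 2 cells must be {1,2}.
The 11 across and the 3 down share only 2, so (1,1) = 2.
(1,2) = 11 − 2 = 9 completes the 11 across.
(2,1) = 3 − 2 = 1 completes the 3 down.
(2,2) = 4 − 1 = 3 completes the 4 across.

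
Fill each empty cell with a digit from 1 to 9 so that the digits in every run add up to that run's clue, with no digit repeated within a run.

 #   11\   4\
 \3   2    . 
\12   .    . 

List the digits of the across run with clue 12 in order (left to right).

9 3

3 in 2 cells must be {1,2}; 4 in 2 cells must be {1,3}.
R1C2 = 3 − 2 = 1 completes the 3 across.
R2C1 = 11 − 2 = 9 completes the 11 down.
R2C2 = 12 − 9 = 3 completes the 12 across.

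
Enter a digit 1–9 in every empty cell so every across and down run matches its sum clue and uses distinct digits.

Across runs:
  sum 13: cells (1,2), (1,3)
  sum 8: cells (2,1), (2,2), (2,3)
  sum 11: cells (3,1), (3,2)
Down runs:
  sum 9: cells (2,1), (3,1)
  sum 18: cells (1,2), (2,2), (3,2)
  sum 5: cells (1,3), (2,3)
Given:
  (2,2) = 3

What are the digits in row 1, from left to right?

9 4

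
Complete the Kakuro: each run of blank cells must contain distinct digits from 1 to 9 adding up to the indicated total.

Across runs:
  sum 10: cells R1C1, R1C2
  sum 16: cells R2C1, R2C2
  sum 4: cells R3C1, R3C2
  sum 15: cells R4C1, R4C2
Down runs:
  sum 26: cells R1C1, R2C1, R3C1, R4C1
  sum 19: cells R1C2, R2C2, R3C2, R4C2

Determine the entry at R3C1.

16 in 2 cells must be {7,9}; 4 in 2 cells must be {1,3}.
Only 3 fits R3C1 under both its across sum 4 and down sum 26.

3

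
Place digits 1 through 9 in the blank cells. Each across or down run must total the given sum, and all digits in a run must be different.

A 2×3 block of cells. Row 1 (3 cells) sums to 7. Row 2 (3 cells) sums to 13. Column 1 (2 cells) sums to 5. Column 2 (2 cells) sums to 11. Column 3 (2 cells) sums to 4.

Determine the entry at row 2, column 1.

1

7 in 3 cells must be {1,2,4}; 4 in 2 cells must be {1,3}.
The 7 across and the 4 down share only 1, so (1,3) = 1.
(2,3) = 4 − 1 = 3 completes the 4 down.
Nothing is forced directly, so branch on (1,1), whose candidates are 2 or 4. If (1,1) = 2: that forces (1,2) = 4, after which (2,1) would have to be in {1,2,4,6,8,9} for the 13 across but in {3} for the 5 down — contradiction. So (1,1) = 4.
(1,2) = 7 − 5 = 2 completes the 7 across.
(2,1) = 5 − 4 = 1 completes the 5 down.
(2,2) = 13 − 4 = 9 completes the 13 across.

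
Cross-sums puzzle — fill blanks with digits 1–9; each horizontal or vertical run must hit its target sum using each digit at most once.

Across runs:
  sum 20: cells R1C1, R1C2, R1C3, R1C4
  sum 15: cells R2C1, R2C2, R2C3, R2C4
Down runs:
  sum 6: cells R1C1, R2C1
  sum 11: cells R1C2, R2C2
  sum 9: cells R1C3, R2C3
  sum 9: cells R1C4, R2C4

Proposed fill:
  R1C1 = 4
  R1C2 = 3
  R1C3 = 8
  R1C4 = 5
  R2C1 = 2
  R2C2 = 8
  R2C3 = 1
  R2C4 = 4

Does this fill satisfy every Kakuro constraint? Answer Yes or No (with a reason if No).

Yes

Across: 4+3+8+5=20; 2+8+1+4=15. Down: 4+2=6; 3+8=11; 8+1=9; 5+4=9. No digit repeats within any run.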